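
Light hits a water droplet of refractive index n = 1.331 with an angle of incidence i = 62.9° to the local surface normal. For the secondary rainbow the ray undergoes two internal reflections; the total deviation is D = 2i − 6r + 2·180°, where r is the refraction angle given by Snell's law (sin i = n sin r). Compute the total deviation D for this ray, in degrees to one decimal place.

sin r = sin 62.9° / 1.331 = 0.8902/1.331 = 0.6688; r = 41.98°.
D = 2·62.9° − 6·41.98° + 2·180° = 125.80° − 251.86° + 360° = 233.94°.

233.9°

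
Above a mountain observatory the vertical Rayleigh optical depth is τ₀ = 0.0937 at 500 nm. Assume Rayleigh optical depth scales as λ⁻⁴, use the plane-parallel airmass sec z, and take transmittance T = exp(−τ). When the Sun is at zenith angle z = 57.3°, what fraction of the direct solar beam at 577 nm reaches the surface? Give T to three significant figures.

0.907

sec 57.3° = 1.8510.
τ = 0.0937 × (500/577)⁴ × 1.8510 = 0.0937 × 0.5639 × 1.8510 = 0.0978.
T = exp(−0.0978) = 0.9068.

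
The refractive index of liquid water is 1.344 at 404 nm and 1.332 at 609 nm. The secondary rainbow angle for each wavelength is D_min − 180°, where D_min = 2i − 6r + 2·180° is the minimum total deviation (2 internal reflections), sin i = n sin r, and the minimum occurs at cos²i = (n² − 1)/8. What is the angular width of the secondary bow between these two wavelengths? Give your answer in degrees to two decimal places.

3.10°

At 404 nm (n = 1.344): cos²i = 0.10079 → i = 71.490°, r = 44.874°, D_min = 233.733°, rainbow angle = 53.733°.
At 609 nm (n = 1.332): cos²i = 0.09678 → i = 71.875°, r = 45.520°, D_min = 230.628°, rainbow angle = 50.628°.
Angular width = |53.733° − 50.628°| = 3.104°.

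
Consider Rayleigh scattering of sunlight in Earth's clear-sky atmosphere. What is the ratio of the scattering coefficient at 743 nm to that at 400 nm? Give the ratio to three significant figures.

0.0840

Rayleigh scattering ∝ λ⁻⁴, so the ratio of coefficients is the inverse fourth power of the wavelength ratio.
σ(743)/σ(400) = (400/743)⁴ = (0.5384)⁴ = 0.084.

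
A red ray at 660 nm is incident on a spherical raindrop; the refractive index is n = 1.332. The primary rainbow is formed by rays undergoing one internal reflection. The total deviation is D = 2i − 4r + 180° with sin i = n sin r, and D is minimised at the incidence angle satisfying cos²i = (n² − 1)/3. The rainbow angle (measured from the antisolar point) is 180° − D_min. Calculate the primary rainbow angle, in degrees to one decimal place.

42.2°

cos²i = (1.77422 − 1)/3 = 0.25807; i = arccos(0.50801) = 59.469°.
sin r = sin 59.469°/1.332 = 0.64666; r = 40.290°.
D_min = 2·59.469° − 4·40.290° + 180° = 137.776°.
Rainbow angle = 180° − D_min = 42.224°.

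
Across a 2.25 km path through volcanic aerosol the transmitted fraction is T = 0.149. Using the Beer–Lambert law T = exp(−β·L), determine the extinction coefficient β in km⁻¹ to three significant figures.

0.846 km⁻¹

Beer–Lambert: T = exp(−βL) ⇒ β = −ln(T)/L = −ln(0.149)/2.25 = 1.9038/2.25 = 0.8461 km⁻¹.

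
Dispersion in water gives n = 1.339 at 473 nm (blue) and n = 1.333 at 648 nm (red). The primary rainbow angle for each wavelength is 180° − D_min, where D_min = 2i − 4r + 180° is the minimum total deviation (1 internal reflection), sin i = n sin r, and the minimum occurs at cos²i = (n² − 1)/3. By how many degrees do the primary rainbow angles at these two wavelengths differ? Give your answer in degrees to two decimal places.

At 473 nm (n = 1.339): cos²i = 0.26431 → i = 59.062°, r = 39.834°, D_min = 138.786°, rainbow angle = 41.214°.
At 648 nm (n = 1.333): cos²i = 0.25896 → i = 59.410°, r = 40.225°, D_min = 137.922°, rainbow angle = 42.078°.
Angular width = |41.214° − 42.078°| = 0.865°.

0.86°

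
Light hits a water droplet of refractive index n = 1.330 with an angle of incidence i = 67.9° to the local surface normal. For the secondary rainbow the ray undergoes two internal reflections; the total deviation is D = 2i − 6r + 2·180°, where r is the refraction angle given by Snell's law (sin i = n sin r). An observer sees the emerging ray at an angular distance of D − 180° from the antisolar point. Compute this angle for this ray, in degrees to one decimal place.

50.9°

sin r = sin 67.9° / 1.330 = 0.9265/1.330 = 0.6966; r = 44.16°.
D = 2·67.9° − 6·44.16° + 2·180° = 135.80° − 264.95° + 360° = 230.85°.
Angle from antisolar point = D − 180° = 50.85°.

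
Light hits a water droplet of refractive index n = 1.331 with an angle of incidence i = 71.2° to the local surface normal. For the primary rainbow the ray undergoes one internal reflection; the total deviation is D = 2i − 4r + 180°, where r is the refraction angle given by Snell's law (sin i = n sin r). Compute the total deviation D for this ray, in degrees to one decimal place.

sin r = sin 71.2° / 1.331 = 0.9466/1.331 = 0.7112; r = 45.34°.
D = 2·71.2° − 4·45.34° + 180° = 142.40° − 181.34° + 180° = 141.06°.

141.1°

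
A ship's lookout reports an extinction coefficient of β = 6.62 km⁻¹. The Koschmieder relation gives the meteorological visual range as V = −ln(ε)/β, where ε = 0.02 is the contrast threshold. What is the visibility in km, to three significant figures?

0.591 km

V = −ln(0.02) / 6.62 = 3.912 / 6.62 = 0.5909 km.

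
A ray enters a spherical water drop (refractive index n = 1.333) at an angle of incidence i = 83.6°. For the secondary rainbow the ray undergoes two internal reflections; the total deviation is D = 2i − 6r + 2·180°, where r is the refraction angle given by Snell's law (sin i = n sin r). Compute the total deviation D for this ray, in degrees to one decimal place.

238.0°

sin r = sin 83.6° / 1.333 = 0.9938/1.333 = 0.7455; r = 48.20°.
D = 2·83.6° − 6·48.20° + 2·180° = 167.20° − 289.22° + 360° = 237.98°.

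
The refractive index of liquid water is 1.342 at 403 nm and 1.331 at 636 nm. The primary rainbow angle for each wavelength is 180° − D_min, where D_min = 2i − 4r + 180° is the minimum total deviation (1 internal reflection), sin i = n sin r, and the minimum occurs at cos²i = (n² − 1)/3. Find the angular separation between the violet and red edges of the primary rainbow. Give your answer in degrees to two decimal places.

At 403 nm (n = 1.342): cos²i = 0.26699 → i = 58.888°, r = 39.641°, D_min = 139.213°, rainbow angle = 40.787°.
At 636 nm (n = 1.331): cos²i = 0.25719 → i = 59.527°, r = 40.356°, D_min = 137.630°, rainbow angle = 42.370°.
Angular width = |40.787° − 42.370°| = 1.583°.

1.58°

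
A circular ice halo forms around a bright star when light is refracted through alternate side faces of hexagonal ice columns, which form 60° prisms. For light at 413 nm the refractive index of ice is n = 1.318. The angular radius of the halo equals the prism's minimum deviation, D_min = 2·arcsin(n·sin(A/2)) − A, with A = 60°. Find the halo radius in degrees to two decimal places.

n·sin(A/2) = 1.318 × sin 30° = 1.318 × 0.5000 = 0.6590.
D_min = 2·arcsin(0.6590) − 60° = 2 × 41.224° − 60° = 22.447°.

22.45°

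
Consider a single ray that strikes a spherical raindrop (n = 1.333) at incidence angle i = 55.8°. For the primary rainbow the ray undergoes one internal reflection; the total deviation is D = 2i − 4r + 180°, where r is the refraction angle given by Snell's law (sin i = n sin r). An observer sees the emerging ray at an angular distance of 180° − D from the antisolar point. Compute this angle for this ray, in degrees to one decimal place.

41.8°

sin r = sin 55.8° / 1.333 = 0.8271/1.333 = 0.6205; r = 38.35°.
D = 2·55.8° − 4·38.35° + 180° = 111.60° − 153.40° + 180° = 138.20°.
Angle from antisolar point = 180° − D = 41.80°.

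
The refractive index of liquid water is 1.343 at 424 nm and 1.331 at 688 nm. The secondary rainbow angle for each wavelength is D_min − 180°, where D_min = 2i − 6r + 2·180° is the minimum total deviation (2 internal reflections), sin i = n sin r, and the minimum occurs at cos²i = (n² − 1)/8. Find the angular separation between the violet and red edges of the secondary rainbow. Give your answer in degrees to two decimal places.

3.11°

At 424 nm (n = 1.343): cos²i = 0.10046 → i = 71.522°, r = 44.928°, D_min = 233.478°, rainbow angle = 53.478°.
At 688 nm (n = 1.331): cos²i = 0.09645 → i = 71.907°, r = 45.575°, D_min = 230.365°, rainbow angle = 50.365°.
Angular width = |53.478° − 50.365°| = 3.113°.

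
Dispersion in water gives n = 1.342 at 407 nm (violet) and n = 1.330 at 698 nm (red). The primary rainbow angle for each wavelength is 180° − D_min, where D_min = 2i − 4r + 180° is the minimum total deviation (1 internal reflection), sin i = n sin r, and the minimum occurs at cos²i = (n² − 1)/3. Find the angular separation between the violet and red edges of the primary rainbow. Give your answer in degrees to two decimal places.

At 407 nm (n = 1.342): cos²i = 0.26699 → i = 58.888°, r = 39.641°, D_min = 139.213°, rainbow angle = 40.787°.
At 698 nm (n = 1.330): cos²i = 0.25630 → i = 59.585°, r = 40.422°, D_min = 137.484°, rainbow angle = 42.516°.
Angular width = |40.787° − 42.516°| = 1.729°.

1.73°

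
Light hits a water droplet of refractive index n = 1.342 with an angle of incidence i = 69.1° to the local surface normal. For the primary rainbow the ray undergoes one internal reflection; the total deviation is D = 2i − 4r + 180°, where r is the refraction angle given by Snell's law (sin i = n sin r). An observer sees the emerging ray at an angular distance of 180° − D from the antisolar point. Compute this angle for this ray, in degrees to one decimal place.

sin r = sin 69.1° / 1.342 = 0.9342/1.342 = 0.6961; r = 44.12°.
D = 2·69.1° − 4·44.12° + 180° = 138.20° − 176.47° + 180° = 141.73°.
Angle from antisolar point = 180° − D = 38.27°.

38.3°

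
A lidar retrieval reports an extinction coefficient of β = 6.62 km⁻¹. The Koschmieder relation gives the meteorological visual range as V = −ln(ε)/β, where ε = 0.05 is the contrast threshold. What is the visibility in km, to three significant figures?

V = −ln(0.05) / 6.62 = 2.996 / 6.62 = 0.4525 km.

0.453 km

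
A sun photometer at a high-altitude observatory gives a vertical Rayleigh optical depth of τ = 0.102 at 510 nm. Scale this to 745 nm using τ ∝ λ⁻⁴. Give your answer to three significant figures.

τ(745 nm) = τ(510 nm) × (510/745)⁴ = 0.102 × (0.6846)⁴ = 0.102 × 0.2196 = 0.0224.

0.0224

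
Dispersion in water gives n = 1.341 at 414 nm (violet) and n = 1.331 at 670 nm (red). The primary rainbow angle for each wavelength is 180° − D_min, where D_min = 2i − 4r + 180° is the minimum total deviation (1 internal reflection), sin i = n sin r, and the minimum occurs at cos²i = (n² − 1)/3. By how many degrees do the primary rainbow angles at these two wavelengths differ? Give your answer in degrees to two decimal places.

1.44°

At 414 nm (n = 1.341): cos²i = 0.26609 → i = 58.946°, r = 39.705°, D_min = 139.071°, rainbow angle = 40.929°.
At 670 nm (n = 1.331): cos²i = 0.25719 → i = 59.527°, r = 40.356°, D_min = 137.630°, rainbow angle = 42.370°.
Angular width = |40.929° − 42.370°| = 1.441°.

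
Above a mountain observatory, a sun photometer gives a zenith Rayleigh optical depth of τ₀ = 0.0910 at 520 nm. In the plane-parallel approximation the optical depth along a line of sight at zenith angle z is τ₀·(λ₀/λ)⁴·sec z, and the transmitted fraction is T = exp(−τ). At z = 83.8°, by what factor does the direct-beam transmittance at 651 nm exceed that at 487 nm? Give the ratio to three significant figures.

Airmass: sec 83.8° = 9.2593.
τ(651 nm) = 0.0910 × (520/651)⁴ × 9.2593 = 0.0910 × 0.4071 × 9.2593 = 0.3430.
τ(487 nm) = 0.0910 × (520/487)⁴ × 9.2593 = 0.0910 × 1.2999 × 9.2593 = 1.0953.
T(651)/T(487) = exp(τ_B − τ_A) = exp(0.7522) = 2.1218.

2.12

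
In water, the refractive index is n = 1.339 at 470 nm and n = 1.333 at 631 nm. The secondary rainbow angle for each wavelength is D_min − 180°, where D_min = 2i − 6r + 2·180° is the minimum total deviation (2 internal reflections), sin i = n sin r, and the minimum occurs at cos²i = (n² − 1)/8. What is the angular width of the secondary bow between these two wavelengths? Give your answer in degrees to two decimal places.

At 470 nm (n = 1.339): cos²i = 0.09912 → i = 71.650°, r = 45.141°, D_min = 232.451°, rainbow angle = 52.451°.
At 631 nm (n = 1.333): cos²i = 0.09711 → i = 71.843°, r = 45.466°, D_min = 230.891°, rainbow angle = 50.891°.
Angular width = |52.451° − 50.891°| = 1.560°.

1.56°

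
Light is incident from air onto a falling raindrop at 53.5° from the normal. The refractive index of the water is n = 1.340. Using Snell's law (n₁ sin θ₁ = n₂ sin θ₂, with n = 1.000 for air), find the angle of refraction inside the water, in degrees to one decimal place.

36.9°

Snell: sin θ_r = sin θ_i / n = sin 53.5° / 1.340 = 0.8039 / 1.340 = 0.5999.
θ_r = arcsin(0.5999) = 36.86°.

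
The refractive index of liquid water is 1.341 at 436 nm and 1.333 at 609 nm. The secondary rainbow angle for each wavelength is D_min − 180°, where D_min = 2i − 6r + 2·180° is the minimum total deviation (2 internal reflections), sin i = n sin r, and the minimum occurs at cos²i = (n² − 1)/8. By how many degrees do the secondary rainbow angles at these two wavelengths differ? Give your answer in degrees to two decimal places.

At 436 nm (n = 1.341): cos²i = 0.09979 → i = 71.586°, r = 45.034°, D_min = 232.966°, rainbow angle = 52.966°.
At 609 nm (n = 1.333): cos²i = 0.09711 → i = 71.843°, r = 45.466°, D_min = 230.891°, rainbow angle = 50.891°.
Angular width = |52.966° − 50.891°| = 2.075°.

2.08°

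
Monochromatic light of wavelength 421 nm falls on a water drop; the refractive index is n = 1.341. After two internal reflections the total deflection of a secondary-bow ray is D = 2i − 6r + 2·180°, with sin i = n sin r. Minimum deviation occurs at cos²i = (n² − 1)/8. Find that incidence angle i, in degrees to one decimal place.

71.6°

cos²i = (1.341² − 1)/8 = (1.79828 − 1)/8 = 0.09979.
cos i = 0.31589, so i = 71.586°.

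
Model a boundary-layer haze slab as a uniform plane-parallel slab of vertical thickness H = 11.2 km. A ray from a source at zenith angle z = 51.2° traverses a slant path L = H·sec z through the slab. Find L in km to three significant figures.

17.9 km

sec z = 1/cos 51.2° = 1.5959.
L = 11.2 × 1.5959 = 17.874 km.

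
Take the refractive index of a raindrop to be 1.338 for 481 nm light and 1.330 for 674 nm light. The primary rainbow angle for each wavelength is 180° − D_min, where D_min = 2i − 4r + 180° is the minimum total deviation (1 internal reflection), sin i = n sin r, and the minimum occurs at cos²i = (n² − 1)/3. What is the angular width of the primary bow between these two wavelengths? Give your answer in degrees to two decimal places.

1.16°

At 481 nm (n = 1.338): cos²i = 0.26341 → i = 59.120°, r = 39.899°, D_min = 138.643°, rainbow angle = 41.357°.
At 674 nm (n = 1.330): cos²i = 0.25630 → i = 59.585°, r = 40.422°, D_min = 137.484°, rainbow angle = 42.516°.
Angular width = |41.357° − 42.516°| = 1.160°.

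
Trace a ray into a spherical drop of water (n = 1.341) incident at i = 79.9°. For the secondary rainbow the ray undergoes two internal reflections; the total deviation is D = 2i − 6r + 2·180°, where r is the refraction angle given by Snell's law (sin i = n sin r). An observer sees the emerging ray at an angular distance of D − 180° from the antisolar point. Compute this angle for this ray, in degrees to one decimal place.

56.4°

sin r = sin 79.9° / 1.341 = 0.9845/1.341 = 0.7342; r = 47.24°.
D = 2·79.9° − 6·47.24° + 2·180° = 159.80° − 283.42° + 360° = 236.38°.
Angle from antisolar point = D − 180° = 56.38°.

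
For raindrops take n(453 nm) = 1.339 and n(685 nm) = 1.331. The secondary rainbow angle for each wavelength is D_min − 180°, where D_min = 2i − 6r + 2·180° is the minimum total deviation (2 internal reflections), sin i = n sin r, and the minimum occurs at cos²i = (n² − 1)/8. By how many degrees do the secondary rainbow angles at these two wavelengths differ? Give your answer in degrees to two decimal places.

At 453 nm (n = 1.339): cos²i = 0.09912 → i = 71.650°, r = 45.141°, D_min = 232.451°, rainbow angle = 52.451°.
At 685 nm (n = 1.331): cos²i = 0.09645 → i = 71.907°, r = 45.575°, D_min = 230.365°, rainbow angle = 50.365°.
Angular width = |52.451° − 50.365°| = 2.086°.

2.09°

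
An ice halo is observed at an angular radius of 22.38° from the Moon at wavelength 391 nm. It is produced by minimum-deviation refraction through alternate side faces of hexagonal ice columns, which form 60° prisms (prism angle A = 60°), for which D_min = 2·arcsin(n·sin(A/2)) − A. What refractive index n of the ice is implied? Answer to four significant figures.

1.317

Rearranging: n = sin((D_min + A)/2) / sin(A/2).
(D_min + A)/2 = (22.38° + 60°)/2 = 41.190°.
n = sin 41.190° / sin 30° = 0.6586 / 0.5000 = 1.3171.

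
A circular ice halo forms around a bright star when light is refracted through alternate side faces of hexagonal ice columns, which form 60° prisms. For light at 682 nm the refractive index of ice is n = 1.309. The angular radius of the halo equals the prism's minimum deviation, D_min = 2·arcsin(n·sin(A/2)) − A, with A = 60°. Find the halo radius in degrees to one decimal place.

n·sin(A/2) = 1.309 × sin 30° = 1.309 × 0.5000 = 0.6545.
D_min = 2·arcsin(0.6545) − 60° = 2 × 40.882° − 60° = 21.763°.

21.8°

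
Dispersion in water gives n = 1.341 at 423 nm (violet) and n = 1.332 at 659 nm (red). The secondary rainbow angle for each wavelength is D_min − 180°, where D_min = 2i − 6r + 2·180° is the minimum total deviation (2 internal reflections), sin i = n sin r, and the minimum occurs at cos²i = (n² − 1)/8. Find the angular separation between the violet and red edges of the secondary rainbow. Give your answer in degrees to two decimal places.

At 423 nm (n = 1.341): cos²i = 0.09979 → i = 71.586°, r = 45.034°, D_min = 232.966°, rainbow angle = 52.966°.
At 659 nm (n = 1.332): cos²i = 0.09678 → i = 71.875°, r = 45.520°, D_min = 230.628°, rainbow angle = 50.628°.
Angular width = |52.966° − 50.628°| = 2.337°.

2.34°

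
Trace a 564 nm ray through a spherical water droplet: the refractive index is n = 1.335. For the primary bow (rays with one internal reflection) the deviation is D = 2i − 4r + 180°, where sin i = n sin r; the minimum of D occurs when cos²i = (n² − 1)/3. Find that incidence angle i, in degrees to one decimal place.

59.3°

cos²i = (1.335² − 1)/3 = (1.78222 − 1)/3 = 0.26074.
cos i = 0.51063, so i = 59.294°.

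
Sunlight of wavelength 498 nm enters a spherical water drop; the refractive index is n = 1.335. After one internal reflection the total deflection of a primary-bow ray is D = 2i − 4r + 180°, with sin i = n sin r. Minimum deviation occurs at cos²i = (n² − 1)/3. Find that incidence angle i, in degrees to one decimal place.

cos²i = (1.335² − 1)/3 = (1.78222 − 1)/3 = 0.26074.
cos i = 0.51063, so i = 59.294°.

59.3°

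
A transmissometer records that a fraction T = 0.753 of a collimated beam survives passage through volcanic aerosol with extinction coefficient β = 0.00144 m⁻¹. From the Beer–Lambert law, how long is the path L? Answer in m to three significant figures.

Beer–Lambert: T = exp(−βL) ⇒ L = −ln(T)/β = −ln(0.753)/0.00144 = 0.2837/0.00144 = 197 m.

197 m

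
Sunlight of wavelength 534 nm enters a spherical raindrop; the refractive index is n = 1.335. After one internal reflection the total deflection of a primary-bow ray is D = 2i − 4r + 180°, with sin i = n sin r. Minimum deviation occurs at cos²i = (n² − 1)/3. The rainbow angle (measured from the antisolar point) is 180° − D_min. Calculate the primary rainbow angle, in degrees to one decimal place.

41.8°

cos²i = (1.78222 − 1)/3 = 0.26074; i = arccos(0.51063) = 59.294°.
sin r = sin 59.294°/1.335 = 0.64405; r = 40.094°.
D_min = 2·59.294° − 4·40.094° + 180° = 138.212°.
Rainbow angle = 180° − D_min = 41.788°.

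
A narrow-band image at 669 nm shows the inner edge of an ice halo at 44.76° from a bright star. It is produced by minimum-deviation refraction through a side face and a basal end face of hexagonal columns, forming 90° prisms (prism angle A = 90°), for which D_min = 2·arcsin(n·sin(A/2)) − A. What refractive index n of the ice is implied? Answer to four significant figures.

Rearranging: n = sin((D_min + A)/2) / sin(A/2).
(D_min + A)/2 = (44.76° + 90°)/2 = 67.380°.
n = sin 67.380° / sin 45° = 0.9231 / 0.7071 = 1.3054.

1.305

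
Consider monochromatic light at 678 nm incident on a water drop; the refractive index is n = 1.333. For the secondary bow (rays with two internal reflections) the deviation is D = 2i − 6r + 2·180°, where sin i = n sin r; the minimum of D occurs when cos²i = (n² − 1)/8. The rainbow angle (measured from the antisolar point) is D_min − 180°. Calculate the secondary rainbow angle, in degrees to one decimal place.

cos²i = (1.77689 − 1)/8 = 0.09711; i = arccos(0.31163) = 71.843°.
sin r = sin 71.843°/1.333 = 0.71283; r = 45.466°.
D_min = 2·71.843° − 6·45.466° + 360° = 230.891°.
Rainbow angle = D_min − 180° = 50.891°.

50.9°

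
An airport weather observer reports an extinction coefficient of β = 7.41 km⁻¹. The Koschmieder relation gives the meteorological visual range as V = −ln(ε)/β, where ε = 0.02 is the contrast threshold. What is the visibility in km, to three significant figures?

0.528 km

V = −ln(0.02) / 7.41 = 3.912 / 7.41 = 0.5279 km.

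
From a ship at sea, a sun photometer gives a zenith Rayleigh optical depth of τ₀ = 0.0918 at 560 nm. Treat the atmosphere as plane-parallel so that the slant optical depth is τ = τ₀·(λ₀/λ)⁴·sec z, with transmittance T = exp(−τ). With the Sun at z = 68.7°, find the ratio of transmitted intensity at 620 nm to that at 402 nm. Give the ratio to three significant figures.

Airmass: sec 68.7° = 2.7529.
τ(620 nm) = 0.0918 × (560/620)⁴ × 2.7529 = 0.0918 × 0.6656 × 2.7529 = 0.1682.
τ(402 nm) = 0.0918 × (560/402)⁴ × 2.7529 = 0.0918 × 3.7657 × 2.7529 = 0.9517.
T(620)/T(402) = exp(τ_B − τ_A) = exp(0.7835) = 2.1890.

2.19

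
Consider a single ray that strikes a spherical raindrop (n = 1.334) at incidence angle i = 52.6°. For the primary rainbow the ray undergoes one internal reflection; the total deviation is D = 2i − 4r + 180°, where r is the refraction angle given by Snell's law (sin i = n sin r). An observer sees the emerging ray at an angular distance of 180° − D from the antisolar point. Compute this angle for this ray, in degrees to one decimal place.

41.0°

sin r = sin 52.6° / 1.334 = 0.7944/1.334 = 0.5955; r = 36.55°.
D = 2·52.6° − 4·36.55° + 180° = 105.20° − 146.20° + 180° = 139.00°.
Angle from antisolar point = 180° − D = 41.00°.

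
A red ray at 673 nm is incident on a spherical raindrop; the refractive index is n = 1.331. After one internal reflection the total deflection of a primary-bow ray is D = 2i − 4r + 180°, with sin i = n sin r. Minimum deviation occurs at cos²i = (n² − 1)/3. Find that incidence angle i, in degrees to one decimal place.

59.5°

cos²i = (1.331² − 1)/3 = (1.77156 − 1)/3 = 0.25719.
cos i = 0.50714, so i = 59.527°.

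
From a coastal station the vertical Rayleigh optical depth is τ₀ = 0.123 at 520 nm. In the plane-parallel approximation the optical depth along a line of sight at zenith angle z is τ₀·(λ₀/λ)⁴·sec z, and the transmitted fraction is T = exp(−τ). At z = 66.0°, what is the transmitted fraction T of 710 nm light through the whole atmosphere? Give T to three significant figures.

0.917

sec 66.0° = 2.4586.
τ = 0.123 × (520/710)⁴ × 2.4586 = 0.123 × 0.2877 × 2.4586 = 0.0870.
T = exp(−0.0870) = 0.9167.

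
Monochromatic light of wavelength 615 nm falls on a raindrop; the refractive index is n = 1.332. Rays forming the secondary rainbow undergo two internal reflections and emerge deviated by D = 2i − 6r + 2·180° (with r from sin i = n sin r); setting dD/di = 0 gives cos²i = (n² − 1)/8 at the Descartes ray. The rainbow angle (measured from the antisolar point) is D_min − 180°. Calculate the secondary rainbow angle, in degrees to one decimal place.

cos²i = (1.77422 − 1)/8 = 0.09678; i = arccos(0.31109) = 71.875°.
sin r = sin 71.875°/1.332 = 0.71350; r = 45.520°.
D_min = 2·71.875° − 6·45.520° + 360° = 230.628°.
Rainbow angle = D_min − 180° = 50.628°.

50.6°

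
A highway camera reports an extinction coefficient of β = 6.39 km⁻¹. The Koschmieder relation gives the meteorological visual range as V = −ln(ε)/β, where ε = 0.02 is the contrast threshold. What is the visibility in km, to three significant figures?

0.612 km

V = −ln(0.02) / 6.39 = 3.912 / 6.39 = 0.6122 km.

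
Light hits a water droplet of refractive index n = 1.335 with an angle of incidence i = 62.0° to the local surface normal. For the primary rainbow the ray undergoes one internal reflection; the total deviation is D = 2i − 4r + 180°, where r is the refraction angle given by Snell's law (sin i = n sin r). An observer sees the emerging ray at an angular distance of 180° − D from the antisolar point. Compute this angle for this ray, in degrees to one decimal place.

sin r = sin 62.0° / 1.335 = 0.8829/1.335 = 0.6614; r = 41.41°.
D = 2·62.0° − 4·41.41° + 180° = 124.00° − 165.62° + 180° = 138.38°.
Angle from antisolar point = 180° − D = 41.62°.

41.6°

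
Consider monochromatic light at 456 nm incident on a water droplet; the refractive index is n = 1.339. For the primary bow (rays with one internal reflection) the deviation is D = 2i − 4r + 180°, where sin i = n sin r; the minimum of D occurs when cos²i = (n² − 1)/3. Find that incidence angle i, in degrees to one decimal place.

cos²i = (1.339² − 1)/3 = (1.79292 − 1)/3 = 0.26431.
cos i = 0.51411, so i = 59.062°.

59.1°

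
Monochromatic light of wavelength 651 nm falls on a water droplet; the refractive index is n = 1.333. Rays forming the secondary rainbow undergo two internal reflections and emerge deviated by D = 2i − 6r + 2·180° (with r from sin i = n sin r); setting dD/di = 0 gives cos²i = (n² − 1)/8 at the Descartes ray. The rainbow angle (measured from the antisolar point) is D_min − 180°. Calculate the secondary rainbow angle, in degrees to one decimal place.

50.9°

cos²i = (1.77689 − 1)/8 = 0.09711; i = arccos(0.31163) = 71.843°.
sin r = sin 71.843°/1.333 = 0.71283; r = 45.466°.
D_min = 2·71.843° − 6·45.466° + 360° = 230.891°.
Rainbow angle = D_min − 180° = 50.891°.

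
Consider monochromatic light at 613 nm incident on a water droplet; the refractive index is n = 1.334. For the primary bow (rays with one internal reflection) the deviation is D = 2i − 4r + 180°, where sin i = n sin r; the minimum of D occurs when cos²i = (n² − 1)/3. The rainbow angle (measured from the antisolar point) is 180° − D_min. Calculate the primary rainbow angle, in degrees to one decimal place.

41.9°

cos²i = (1.77956 − 1)/3 = 0.25985; i = arccos(0.50976) = 59.352°.
sin r = sin 59.352°/1.334 = 0.64492; r = 40.159°.
D_min = 2·59.352° − 4·40.159° + 180° = 138.067°.
Rainbow angle = 180° − D_min = 41.933°.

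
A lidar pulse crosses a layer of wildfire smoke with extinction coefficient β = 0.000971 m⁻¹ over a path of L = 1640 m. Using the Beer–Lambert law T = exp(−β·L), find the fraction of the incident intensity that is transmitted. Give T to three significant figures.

0.203

τ = β·L = 0.000971 × 1640 = 1.5924.
T = exp(−1.5924) = 0.2034.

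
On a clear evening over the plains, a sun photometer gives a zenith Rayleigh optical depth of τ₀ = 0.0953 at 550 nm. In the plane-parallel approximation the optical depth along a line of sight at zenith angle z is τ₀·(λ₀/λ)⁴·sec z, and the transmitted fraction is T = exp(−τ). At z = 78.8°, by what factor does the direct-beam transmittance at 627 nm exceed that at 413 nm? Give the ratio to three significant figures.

3.50

Airmass: sec 78.8° = 5.1484.
τ(627 nm) = 0.0953 × (550/627)⁴ × 5.1484 = 0.0953 × 0.5921 × 5.1484 = 0.2905.
τ(413 nm) = 0.0953 × (550/413)⁴ × 5.1484 = 0.0953 × 3.1452 × 5.1484 = 1.5432.
T(627)/T(413) = exp(τ_B − τ_A) = exp(1.2527) = 3.4997.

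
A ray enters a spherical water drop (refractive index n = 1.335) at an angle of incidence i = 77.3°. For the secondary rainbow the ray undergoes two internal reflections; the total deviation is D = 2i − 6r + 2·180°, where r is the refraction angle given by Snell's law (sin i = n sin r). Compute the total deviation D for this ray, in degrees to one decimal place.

sin r = sin 77.3° / 1.335 = 0.9755/1.335 = 0.7307; r = 46.95°.
D = 2·77.3° − 6·46.95° + 2·180° = 154.60° − 281.69° + 360° = 232.91°.

232.9°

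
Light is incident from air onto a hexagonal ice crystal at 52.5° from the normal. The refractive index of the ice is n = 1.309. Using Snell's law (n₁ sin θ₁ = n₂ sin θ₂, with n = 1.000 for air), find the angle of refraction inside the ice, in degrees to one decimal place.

37.3°

Snell: sin θ_r = sin θ_i / n = sin 52.5° / 1.309 = 0.7934 / 1.309 = 0.6061.
θ_r = arcsin(0.6061) = 37.31°.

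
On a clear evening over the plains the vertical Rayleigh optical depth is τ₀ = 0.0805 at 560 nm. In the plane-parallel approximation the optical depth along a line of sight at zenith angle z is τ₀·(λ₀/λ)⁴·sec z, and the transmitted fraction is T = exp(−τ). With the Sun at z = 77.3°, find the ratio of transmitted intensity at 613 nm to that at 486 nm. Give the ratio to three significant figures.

1.48

Airmass: sec 77.3° = 4.5486.
τ(613 nm) = 0.0805 × (560/613)⁴ × 4.5486 = 0.0805 × 0.6965 × 4.5486 = 0.2550.
τ(486 nm) = 0.0805 × (560/486)⁴ × 4.5486 = 0.0805 × 1.7628 × 4.5486 = 0.6455.
T(613)/T(486) = exp(τ_B − τ_A) = exp(0.3905) = 1.4777.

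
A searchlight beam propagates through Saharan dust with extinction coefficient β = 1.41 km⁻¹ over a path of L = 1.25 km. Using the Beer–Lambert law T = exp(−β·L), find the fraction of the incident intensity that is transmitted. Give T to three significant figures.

0.172

τ = β·L = 1.41 × 1.25 = 1.7625.
T = exp(−1.7625) = 0.1716.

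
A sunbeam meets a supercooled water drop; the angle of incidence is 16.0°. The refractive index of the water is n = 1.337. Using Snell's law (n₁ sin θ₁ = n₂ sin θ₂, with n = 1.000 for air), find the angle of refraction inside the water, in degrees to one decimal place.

Snell: sin θ_r = sin θ_i / n = sin 16.0° / 1.337 = 0.2756 / 1.337 = 0.2062.
θ_r = arcsin(0.2062) = 11.90°.

11.9°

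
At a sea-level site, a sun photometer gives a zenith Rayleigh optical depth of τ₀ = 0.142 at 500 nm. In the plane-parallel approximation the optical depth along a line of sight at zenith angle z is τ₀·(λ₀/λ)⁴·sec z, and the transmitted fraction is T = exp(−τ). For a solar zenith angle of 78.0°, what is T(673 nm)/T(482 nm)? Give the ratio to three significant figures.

1.79

Airmass: sec 78.0° = 4.8097.
τ(673 nm) = 0.142 × (500/673)⁴ × 4.8097 = 0.142 × 0.3047 × 4.8097 = 0.2081.
τ(482 nm) = 0.142 × (500/482)⁴ × 4.8097 = 0.142 × 1.1580 × 4.8097 = 0.7909.
T(673)/T(482) = exp(τ_B − τ_A) = exp(0.5828) = 1.7910.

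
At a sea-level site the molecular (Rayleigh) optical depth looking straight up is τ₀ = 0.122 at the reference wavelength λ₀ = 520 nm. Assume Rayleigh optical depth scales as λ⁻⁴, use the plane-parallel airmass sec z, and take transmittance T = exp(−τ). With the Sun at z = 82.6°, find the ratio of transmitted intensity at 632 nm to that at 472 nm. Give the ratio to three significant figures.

Airmass: sec 82.6° = 7.7642.
τ(632 nm) = 0.122 × (520/632)⁴ × 7.7642 = 0.122 × 0.4583 × 7.7642 = 0.4341.
τ(472 nm) = 0.122 × (520/472)⁴ × 7.7642 = 0.122 × 1.4731 × 7.7642 = 1.3954.
T(632)/T(472) = exp(τ_B − τ_A) = exp(0.9613) = 2.6151.

2.62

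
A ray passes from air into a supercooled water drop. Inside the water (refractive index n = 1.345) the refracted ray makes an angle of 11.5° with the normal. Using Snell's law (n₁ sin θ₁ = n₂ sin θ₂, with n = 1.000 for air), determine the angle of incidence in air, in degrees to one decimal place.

15.6°

Snell: sin θ_i = n · sin θ_r = 1.345 × sin 11.5° = 1.345 × 0.1994 = 0.2681.
θ_i = arcsin(0.2681) = 15.55°.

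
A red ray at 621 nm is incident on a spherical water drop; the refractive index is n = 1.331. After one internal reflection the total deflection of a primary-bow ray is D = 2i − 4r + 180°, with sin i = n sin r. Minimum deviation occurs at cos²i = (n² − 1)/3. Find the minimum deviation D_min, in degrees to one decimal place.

cos²i = (1.77156 − 1)/3 = 0.25719; i = arccos(0.50714) = 59.527°.
sin r = sin 59.527°/1.331 = 0.64753; r = 40.356°.
D_min = 2·59.527° − 4·40.356° + 180° = 137.630°.

137.6°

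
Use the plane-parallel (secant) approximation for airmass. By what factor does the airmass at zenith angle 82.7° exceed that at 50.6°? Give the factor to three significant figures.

5.00

X(82.7°)/X(50.6°) = sec 82.7° / sec 50.6° = cos 50.6° / cos 82.7° = 0.6347/0.1271 = 4.9953.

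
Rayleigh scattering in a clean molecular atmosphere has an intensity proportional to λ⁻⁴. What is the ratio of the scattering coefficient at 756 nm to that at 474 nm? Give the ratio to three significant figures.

0.155

Rayleigh scattering ∝ λ⁻⁴, so the ratio of coefficients is the inverse fourth power of the wavelength ratio.
σ(756)/σ(474) = (474/756)⁴ = (0.6270)⁴ = 0.1545.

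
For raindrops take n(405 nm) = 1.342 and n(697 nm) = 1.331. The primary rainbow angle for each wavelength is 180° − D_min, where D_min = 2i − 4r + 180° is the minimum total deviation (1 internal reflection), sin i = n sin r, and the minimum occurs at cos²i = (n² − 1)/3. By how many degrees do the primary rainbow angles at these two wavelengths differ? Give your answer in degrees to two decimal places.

At 405 nm (n = 1.342): cos²i = 0.26699 → i = 58.888°, r = 39.641°, D_min = 139.213°, rainbow angle = 40.787°.
At 697 nm (n = 1.331): cos²i = 0.25719 → i = 59.527°, r = 40.356°, D_min = 137.630°, rainbow angle = 42.370°.
Angular width = |40.787° − 42.370°| = 1.583°.

1.58°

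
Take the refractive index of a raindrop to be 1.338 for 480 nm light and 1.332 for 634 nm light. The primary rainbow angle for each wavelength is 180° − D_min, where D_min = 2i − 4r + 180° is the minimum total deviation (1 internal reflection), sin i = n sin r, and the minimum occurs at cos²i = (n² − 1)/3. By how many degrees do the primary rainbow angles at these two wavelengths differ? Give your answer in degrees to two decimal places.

0.87°

At 480 nm (n = 1.338): cos²i = 0.26341 → i = 59.120°, r = 39.899°, D_min = 138.643°, rainbow angle = 41.357°.
At 634 nm (n = 1.332): cos²i = 0.25807 → i = 59.469°, r = 40.290°, D_min = 137.776°, rainbow angle = 42.224°.
Angular width = |41.357° − 42.224°| = 0.867°.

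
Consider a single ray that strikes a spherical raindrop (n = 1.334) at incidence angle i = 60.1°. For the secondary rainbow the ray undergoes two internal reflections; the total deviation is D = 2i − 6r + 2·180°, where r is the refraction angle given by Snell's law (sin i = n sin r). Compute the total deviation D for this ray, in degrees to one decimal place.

sin r = sin 60.1° / 1.334 = 0.8669/1.334 = 0.6498; r = 40.53°.
D = 2·60.1° − 6·40.53° + 2·180° = 120.20° − 243.18° + 360° = 237.02°.

237.0°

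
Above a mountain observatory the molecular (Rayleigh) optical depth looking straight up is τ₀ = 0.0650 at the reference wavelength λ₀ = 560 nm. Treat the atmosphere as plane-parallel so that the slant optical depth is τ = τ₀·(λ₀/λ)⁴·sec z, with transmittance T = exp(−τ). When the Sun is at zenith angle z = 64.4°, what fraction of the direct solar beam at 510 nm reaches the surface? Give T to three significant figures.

0.804

sec 64.4° = 2.3144.
τ = 0.0650 × (560/510)⁴ × 2.3144 = 0.0650 × 1.4537 × 2.3144 = 0.2187.
T = exp(−0.2187) = 0.8036.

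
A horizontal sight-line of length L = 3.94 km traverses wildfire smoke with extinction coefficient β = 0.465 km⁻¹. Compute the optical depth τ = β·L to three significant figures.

τ = β·L = 0.465 × 3.94 = 1.8321.

1.83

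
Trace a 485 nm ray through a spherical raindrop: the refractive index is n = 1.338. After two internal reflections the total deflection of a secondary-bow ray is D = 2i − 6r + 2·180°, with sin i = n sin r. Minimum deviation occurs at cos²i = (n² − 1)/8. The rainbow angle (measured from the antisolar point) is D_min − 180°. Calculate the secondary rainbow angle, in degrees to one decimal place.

52.2°

cos²i = (1.79024 − 1)/8 = 0.09878; i = arccos(0.31429) = 71.682°.
sin r = sin 71.682°/1.338 = 0.70951; r = 45.195°.
D_min = 2·71.682° − 6·45.195° + 360° = 232.193°.
Rainbow angle = D_min − 180° = 52.193°.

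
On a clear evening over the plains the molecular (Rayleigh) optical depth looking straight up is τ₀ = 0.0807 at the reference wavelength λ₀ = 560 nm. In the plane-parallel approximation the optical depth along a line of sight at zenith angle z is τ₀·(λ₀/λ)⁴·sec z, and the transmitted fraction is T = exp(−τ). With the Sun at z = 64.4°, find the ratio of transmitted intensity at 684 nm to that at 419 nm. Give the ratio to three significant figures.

1.67

Airmass: sec 64.4° = 2.3144.
τ(684 nm) = 0.0807 × (560/684)⁴ × 2.3144 = 0.0807 × 0.4493 × 2.3144 = 0.0839.
τ(419 nm) = 0.0807 × (560/419)⁴ × 2.3144 = 0.0807 × 3.1908 × 2.3144 = 0.5959.
T(684)/T(419) = exp(τ_B − τ_A) = exp(0.5120) = 1.6687.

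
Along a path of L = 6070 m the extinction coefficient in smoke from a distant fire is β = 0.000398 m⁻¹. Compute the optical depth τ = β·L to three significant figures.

2.42

τ = β·L = 0.000398 × 6070 = 2.4159.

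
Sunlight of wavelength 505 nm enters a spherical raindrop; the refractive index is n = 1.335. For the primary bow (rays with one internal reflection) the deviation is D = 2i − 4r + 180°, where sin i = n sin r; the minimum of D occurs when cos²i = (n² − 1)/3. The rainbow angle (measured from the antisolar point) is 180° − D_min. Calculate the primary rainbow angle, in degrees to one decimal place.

cos²i = (1.78222 − 1)/3 = 0.26074; i = arccos(0.51063) = 59.294°.
sin r = sin 59.294°/1.335 = 0.64405; r = 40.094°.
D_min = 2·59.294° − 4·40.094° + 180° = 138.212°.
Rainbow angle = 180° − D_min = 41.788°.

41.8°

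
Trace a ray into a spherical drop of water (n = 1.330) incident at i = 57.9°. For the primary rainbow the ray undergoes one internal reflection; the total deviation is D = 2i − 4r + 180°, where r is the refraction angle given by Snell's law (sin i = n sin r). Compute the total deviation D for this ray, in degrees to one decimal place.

137.5°

sin r = sin 57.9° / 1.330 = 0.8471/1.330 = 0.6369; r = 39.56°.
D = 2·57.9° − 4·39.56° + 180° = 115.80° − 158.25° + 180° = 137.55°.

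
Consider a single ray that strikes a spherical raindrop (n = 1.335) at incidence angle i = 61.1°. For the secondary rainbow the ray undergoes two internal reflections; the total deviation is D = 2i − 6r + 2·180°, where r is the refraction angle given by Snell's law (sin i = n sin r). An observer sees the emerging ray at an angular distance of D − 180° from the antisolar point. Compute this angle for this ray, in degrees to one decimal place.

sin r = sin 61.1° / 1.335 = 0.8755/1.335 = 0.6558; r = 40.98°.
D = 2·61.1° − 6·40.98° + 2·180° = 122.20° − 245.87° + 360° = 236.33°.
Angle from antisolar point = D − 180° = 56.33°.

56.3°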